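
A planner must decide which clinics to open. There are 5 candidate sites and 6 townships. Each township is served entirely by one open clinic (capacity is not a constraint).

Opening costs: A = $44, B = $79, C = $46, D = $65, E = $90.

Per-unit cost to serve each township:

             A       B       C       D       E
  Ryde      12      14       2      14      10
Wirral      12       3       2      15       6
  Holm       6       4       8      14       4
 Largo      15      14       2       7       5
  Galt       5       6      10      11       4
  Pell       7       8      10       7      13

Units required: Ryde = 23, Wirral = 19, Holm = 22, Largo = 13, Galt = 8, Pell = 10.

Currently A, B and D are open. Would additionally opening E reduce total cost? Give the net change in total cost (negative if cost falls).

No — net change +10 (cost rises by 10).

Current service cost with {A, B, D}: 622.
Adding E: each township re-picks its cheapest; new service cost 542, saving 80.
Extra fixed cost: 90. Net change = 90 − 80 = 10.
(Totals: 810 → 820.)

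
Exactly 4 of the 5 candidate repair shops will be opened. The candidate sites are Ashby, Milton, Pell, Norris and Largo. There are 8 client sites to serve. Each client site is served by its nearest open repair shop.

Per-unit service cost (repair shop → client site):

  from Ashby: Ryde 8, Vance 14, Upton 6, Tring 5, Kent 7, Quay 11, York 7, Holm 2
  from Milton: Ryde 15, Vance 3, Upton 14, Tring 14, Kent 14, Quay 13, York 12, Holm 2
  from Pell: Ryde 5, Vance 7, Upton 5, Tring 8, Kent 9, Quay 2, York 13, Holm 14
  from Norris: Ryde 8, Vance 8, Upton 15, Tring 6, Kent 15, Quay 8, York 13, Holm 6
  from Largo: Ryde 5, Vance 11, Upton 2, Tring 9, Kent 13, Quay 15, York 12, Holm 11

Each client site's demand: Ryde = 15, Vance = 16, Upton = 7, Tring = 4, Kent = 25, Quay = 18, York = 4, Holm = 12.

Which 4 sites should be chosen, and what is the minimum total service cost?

With exactly 4 open, each client site uses its cheapest among the chosen.
{Ashby, Milton, Pell, Largo}: Ryde→Pell 5·15=75, Vance→Milton 3·16=48, Upton→Largo 2·7=14, Tring→Ashby 5·4=20, Kent→Ashby 7·25=175, Quay→Pell 2·18=36, York→Ashby 7·4=28, Holm→Ashby 2·12=24. Service cost 420.
{Ashby, Milton, Pell, Norris}: service cost 441
{Ashby, Pell, Norris, Largo}: service cost 484
Among all 5 size-4 choices, {Ashby, Milton, Pell, Largo} is lowest.

Choose Ashby, Milton, Pell and Largo; total service cost 420.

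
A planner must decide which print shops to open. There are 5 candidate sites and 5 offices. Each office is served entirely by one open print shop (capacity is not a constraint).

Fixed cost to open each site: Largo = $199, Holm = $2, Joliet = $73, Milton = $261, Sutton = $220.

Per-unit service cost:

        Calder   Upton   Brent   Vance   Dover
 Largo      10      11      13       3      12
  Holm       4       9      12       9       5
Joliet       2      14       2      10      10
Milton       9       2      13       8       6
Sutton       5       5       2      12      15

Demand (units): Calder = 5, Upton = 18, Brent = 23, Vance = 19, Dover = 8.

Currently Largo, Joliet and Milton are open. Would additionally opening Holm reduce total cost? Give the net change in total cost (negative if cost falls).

Yes — net change −6 (cost falls by 6).

Current service cost with {Largo, Joliet, Milton}: 197.
Adding Holm: each office re-picks its cheapest; new service cost 189, saving 8.
Extra fixed cost: 2. Net change = 2 − 8 = -6.
(Totals: 730 → 724.)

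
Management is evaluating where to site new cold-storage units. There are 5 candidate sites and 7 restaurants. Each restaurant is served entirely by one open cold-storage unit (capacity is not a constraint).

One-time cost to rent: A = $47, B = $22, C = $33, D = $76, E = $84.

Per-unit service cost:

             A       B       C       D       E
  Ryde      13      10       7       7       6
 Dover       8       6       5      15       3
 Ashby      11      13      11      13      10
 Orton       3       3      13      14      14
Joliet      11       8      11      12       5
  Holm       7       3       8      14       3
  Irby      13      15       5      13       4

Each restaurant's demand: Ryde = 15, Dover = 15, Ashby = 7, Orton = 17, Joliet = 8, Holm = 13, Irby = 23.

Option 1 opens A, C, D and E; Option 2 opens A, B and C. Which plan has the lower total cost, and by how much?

Option 1: {A, C, D, E}: Ryde→E 6·15=90, Dover→E 3·15=45, Ashby→E 10·7=70, Orton→A 3·17=51, Joliet→E 5·8=40, Holm→E 3·13=39, Irby→E 4·23=92. Service 427; fixed 240; total 667.
Option 2: {A, B, C}: Ryde→C 7·15=105, Dover→C 5·15=75, Ashby→A 11·7=77, Orton→A 3·17=51, Joliet→B 8·8=64, Holm→B 3·13=39, Irby→C 5·23=115. Service 526; fixed 102; total 628.
Difference: |667 − 628| = 39.

Option 2 is cheaper by 39.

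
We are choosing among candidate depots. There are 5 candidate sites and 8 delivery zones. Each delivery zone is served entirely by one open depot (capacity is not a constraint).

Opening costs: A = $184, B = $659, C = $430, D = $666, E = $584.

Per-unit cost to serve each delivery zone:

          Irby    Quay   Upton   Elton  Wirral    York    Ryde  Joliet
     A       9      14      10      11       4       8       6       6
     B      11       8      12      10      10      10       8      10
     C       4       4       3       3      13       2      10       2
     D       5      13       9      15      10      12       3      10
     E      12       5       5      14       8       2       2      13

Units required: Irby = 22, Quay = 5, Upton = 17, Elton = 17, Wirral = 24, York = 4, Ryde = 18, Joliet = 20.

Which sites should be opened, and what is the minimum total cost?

For any fixed open set, each delivery zone goes to its cheapest open site; total = fixed + service.
{A, C}: Irby→C 4·22=88, Quay→C 4·5=20, Upton→C 3·17=51, Elton→C 3·17=51, Wirral→A 4·24=96, York→C 2·4=8, Ryde→A 6·18=108, Joliet→C 2·20=40. Service 462; fixed 614; total 1076.
{A}: Irby→A 9·22=198, Quay→A 14·5=70, Upton→A 10·17=170, Elton→A 11·17=187, Wirral→A 4·24=96, York→A 8·4=32, Ryde→A 6·18=108, Joliet→A 6·20=120. Service 981; fixed 184; total 1165.
{C}: Irby→C 4·22=88, Quay→C 4·5=20, Upton→C 3·17=51, Elton→C 3·17=51, Wirral→C 13·24=312, York→C 2·4=8, Ryde→C 10·18=180, Joliet→C 2·20=40. Service 750; fixed 430; total 1180.
{A, B, C, D, E}: service 390 + fixed 2523 = 2913
No other subset beats 1076.

Open A and C; minimum total cost 1076.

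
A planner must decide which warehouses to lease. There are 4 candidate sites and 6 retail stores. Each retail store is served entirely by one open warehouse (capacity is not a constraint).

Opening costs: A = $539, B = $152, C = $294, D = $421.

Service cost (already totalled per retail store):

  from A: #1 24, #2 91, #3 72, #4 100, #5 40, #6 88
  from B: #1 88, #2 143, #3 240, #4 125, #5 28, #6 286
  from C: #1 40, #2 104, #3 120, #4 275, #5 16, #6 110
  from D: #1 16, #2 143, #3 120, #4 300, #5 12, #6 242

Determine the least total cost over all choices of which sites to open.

For any fixed open set, each retail store goes to its cheapest open site; total = fixed + service.
{A}: #1→A 24, #2→A 91, #3→A 72, #4→A 100, #5→A 40, #6→A 88. Service 415; fixed 539; total 954.
{C}: service 665 + fixed 294 = 959
{B, C}: service 515 + fixed 446 = 961
{A, B, C, D}: service 379 + fixed 1406 = 1785
(All 15 nonempty subsets were checked; A only is lowest.)

Minimum total cost: 954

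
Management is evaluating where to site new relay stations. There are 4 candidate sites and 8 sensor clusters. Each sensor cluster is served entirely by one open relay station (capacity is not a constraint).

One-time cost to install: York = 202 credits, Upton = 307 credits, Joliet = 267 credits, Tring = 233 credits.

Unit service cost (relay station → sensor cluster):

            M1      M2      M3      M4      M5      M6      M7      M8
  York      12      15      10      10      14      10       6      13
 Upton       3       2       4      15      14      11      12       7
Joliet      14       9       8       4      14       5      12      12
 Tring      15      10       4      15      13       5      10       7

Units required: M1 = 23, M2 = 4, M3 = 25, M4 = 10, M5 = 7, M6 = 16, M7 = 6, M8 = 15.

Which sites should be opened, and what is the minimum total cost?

Open Upton only; minimum total cost 1085.

For any fixed open set, each sensor cluster goes to its cheapest open site; total = fixed + service.
{Upton}: M1→Upton 3·23=69, M2→Upton 2·4=8, M3→Upton 4·25=100, M4→Upton 15·10=150, M5→Upton 14·7=98, M6→Upton 11·16=176, M7→Upton 12·6=72, M8→Upton 7·15=105. Service 778; fixed 307; total 1085.
{Upton, Joliet}: service 572 + fixed 574 = 1146
{York, Upton}: service 676 + fixed 509 = 1185
{York, Upton, Joliet, Tring}: M1→Upton 3·23=69, M2→Upton 2·4=8, M3→Upton 4·25=100, M4→Joliet 4·10=40, M5→Tring 13·7=91, M6→Joliet 5·16=80, M7→York 6·6=36, M8→Upton 7·15=105. Service 529; fixed 1009; total 1538.
No other subset beats 1085.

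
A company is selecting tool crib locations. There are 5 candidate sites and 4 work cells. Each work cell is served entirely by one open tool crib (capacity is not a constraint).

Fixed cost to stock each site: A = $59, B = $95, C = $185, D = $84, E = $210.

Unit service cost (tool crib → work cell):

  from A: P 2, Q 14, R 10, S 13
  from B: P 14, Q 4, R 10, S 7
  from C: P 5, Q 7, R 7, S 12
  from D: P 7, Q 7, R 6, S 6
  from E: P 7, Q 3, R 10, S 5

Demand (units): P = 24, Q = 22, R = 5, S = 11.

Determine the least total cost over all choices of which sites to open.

For any fixed open set, each work cell goes to its cheapest open site; total = fixed + service.
{A, B}: P→A 2·24=48, Q→B 4·22=88, R→A 10·5=50, S→B 7·11=77. Service 263; fixed 154; total 417.
{A, D}: service 298 + fixed 143 = 441
{A, B, D}: service 232 + fixed 238 = 470
{A, B, C, D, E}: service 199 + fixed 633 = 832
No other subset beats 417.

Minimum total cost: 417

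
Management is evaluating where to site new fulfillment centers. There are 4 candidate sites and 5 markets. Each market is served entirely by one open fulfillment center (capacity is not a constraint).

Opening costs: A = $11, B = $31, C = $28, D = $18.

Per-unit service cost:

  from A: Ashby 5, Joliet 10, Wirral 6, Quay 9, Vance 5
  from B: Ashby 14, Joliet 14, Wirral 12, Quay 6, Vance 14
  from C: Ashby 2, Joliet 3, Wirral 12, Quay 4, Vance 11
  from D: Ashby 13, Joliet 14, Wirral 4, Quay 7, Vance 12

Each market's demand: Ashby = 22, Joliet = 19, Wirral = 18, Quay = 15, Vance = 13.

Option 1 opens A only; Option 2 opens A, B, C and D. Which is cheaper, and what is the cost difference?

Option 2 is cheaper by 233.

Option 1: {A}: Ashby→A 5·22=110, Joliet→A 10·19=190, Wirral→A 6·18=108, Quay→A 9·15=135, Vance→A 5·13=65. Service 608; fixed 11; total 619.
Option 2: {A, B, C, D}: Ashby→C 2·22=44, Joliet→C 3·19=57, Wirral→D 4·18=72, Quay→C 4·15=60, Vance→A 5·13=65. Service 298; fixed 88; total 386.
Difference: |619 − 386| = 233.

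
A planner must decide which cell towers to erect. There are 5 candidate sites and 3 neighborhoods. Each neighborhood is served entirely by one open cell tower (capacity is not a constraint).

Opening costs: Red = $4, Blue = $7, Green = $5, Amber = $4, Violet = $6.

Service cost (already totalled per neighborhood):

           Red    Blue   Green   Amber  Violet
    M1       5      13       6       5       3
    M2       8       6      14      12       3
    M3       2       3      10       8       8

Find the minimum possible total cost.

For any fixed open set, each neighborhood goes to its cheapest open site; total = fixed + service.
{Red, Violet}: M1→Violet 3, M2→Violet 3, M3→Red 2. Service 8; fixed 10; total 18.
{Red}: service 15 + fixed 4 = 19
{Violet}: service 14 + fixed 6 = 20
{Red, Blue, Green, Amber, Violet}: service 8 + fixed 26 = 34
No other subset beats 18.

Minimum total cost: 18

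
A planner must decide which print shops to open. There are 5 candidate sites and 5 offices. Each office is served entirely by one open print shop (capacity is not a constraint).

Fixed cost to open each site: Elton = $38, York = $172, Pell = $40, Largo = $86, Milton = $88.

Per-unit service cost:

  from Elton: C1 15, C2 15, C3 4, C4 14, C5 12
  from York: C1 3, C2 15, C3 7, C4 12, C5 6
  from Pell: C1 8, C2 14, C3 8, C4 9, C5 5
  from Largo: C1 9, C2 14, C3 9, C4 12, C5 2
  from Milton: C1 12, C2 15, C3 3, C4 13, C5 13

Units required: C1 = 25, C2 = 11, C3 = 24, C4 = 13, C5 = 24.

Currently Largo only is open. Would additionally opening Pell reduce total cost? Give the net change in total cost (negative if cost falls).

Current service cost with {Largo}: 799.
Adding Pell: each office re-picks its cheapest; new service cost 711, saving 88.
Extra fixed cost: 40. Net change = 40 − 88 = -48.
(Totals: 885 → 837.)

Yes — net change −48 (cost falls by 48).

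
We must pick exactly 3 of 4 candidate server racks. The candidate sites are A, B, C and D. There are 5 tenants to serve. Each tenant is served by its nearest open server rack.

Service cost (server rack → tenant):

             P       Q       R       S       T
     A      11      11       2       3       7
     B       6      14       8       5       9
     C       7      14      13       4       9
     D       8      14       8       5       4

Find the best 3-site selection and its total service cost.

Choose A, B and D; total service cost 26.

With exactly 3 open, each tenant uses its cheapest among the chosen.
{A, B, D}: P→B 6, Q→A 11, R→A 2, S→A 3, T→D 4. Service cost 26.
{A, C, D}: service cost 27
{A, B, C}: service cost 29
Among all 4 size-3 choices, {A, B, D} is lowest.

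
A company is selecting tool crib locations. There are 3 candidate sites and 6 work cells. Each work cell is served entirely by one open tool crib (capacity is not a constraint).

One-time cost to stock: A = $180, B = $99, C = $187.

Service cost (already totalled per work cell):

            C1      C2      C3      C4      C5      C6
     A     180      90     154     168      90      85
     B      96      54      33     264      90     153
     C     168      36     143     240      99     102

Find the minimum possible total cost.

Minimum total cost: 789

For any fixed open set, each work cell goes to its cheapest open site; total = fixed + service.
{B}: C1→B 96, C2→B 54, C3→B 33, C4→B 264, C5→B 90, C6→B 153. Service 690; fixed 99; total 789.
{A, B}: service 526 + fixed 279 = 805
{B, C}: service 597 + fixed 286 = 883
{A, B, C}: C1→B 96, C2→C 36, C3→B 33, C4→A 168, C5→A 90, C6→A 85. Service 508; fixed 466; total 974.
(All 7 nonempty subsets were checked; B only is lowest.)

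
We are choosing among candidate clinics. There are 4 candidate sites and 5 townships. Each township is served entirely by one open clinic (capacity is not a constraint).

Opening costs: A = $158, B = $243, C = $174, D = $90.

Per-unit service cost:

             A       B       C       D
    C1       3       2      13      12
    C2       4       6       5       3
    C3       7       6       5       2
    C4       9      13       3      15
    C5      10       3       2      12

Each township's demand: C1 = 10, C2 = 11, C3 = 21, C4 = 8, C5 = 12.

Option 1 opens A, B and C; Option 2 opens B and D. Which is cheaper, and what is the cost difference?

Option 2 is cheaper by 224.

Option 1: {A, B, C}: C1→B 2·10=20, C2→A 4·11=44, C3→C 5·21=105, C4→C 3·8=24, C5→C 2·12=24. Service 217; fixed 575; total 792.
Option 2: {B, D}: C1→B 2·10=20, C2→D 3·11=33, C3→D 2·21=42, C4→B 13·8=104, C5→B 3·12=36. Service 235; fixed 333; total 568.
Difference: |792 − 568| = 224.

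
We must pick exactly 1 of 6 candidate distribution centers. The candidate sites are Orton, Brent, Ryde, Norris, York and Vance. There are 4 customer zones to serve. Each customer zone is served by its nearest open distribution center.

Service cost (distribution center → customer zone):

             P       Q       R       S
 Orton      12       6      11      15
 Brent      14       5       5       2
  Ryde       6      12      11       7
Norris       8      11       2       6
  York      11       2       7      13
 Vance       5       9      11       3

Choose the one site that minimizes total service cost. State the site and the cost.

With exactly 1 open, each customer zone uses its cheapest among the chosen.
{Brent}: P→Brent 14, Q→Brent 5, R→Brent 5, S→Brent 2. Service cost 26.
{Norris}: service cost 27
{Vance}: service cost 28
Among all 6 size-1 choices, {Brent} is lowest.

Choose Brent only; total service cost 26.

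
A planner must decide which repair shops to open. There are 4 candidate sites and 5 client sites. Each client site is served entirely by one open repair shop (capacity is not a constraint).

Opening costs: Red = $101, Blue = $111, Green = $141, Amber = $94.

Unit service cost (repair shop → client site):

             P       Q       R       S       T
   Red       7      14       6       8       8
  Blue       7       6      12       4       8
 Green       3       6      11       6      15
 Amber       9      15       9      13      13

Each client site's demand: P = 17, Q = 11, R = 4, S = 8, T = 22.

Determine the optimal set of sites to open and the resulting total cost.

For any fixed open set, each client site goes to its cheapest open site; total = fixed + service.
{Blue}: P→Blue 7·17=119, Q→Blue 6·11=66, R→Blue 12·4=48, S→Blue 4·8=32, T→Blue 8·22=176. Service 441; fixed 111; total 552.
{Red, Green}: service 365 + fixed 242 = 607
{Blue, Green}: service 369 + fixed 252 = 621
{Red, Blue, Green, Amber}: service 349 + fixed 447 = 796
(All 15 nonempty subsets were checked; Blue only is lowest.)

Open Blue only; minimum total cost 552.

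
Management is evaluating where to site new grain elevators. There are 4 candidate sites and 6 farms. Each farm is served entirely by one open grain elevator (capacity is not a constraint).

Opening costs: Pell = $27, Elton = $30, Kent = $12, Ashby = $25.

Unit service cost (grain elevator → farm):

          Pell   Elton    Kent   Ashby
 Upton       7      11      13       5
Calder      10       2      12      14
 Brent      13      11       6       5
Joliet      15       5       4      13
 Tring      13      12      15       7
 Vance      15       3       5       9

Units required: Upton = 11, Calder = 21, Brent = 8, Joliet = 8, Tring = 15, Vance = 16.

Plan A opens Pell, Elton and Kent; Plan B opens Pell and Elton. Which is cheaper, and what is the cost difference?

Plan A: {Pell, Elton, Kent}: Upton→Pell 7·11=77, Calder→Elton 2·21=42, Brent→Kent 6·8=48, Joliet→Kent 4·8=32, Tring→Elton 12·15=180, Vance→Elton 3·16=48. Service 427; fixed 69; total 496.
Plan B: {Pell, Elton}: Upton→Pell 7·11=77, Calder→Elton 2·21=42, Brent→Elton 11·8=88, Joliet→Elton 5·8=40, Tring→Elton 12·15=180, Vance→Elton 3·16=48. Service 475; fixed 57; total 532.
Difference: |496 − 532| = 36.

Plan A is cheaper by 36.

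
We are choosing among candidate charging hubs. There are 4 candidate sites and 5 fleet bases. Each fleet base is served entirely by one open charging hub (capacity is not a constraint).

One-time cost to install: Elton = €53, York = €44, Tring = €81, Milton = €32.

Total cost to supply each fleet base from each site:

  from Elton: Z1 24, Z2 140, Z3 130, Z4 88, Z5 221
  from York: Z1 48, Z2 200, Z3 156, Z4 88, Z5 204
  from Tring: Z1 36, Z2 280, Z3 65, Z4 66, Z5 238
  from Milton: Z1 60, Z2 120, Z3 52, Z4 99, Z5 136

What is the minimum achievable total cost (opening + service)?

For any fixed open set, each fleet base goes to its cheapest open site; total = fixed + service.
{Milton}: Z1→Milton 60, Z2→Milton 120, Z3→Milton 52, Z4→Milton 99, Z5→Milton 136. Service 467; fixed 32; total 499.
{Elton, Milton}: service 420 + fixed 85 = 505
{York, Milton}: service 444 + fixed 76 = 520
{Elton, York, Tring, Milton}: service 398 + fixed 210 = 608
(All 15 nonempty subsets were checked; Milton only is lowest.)

Minimum total cost: 499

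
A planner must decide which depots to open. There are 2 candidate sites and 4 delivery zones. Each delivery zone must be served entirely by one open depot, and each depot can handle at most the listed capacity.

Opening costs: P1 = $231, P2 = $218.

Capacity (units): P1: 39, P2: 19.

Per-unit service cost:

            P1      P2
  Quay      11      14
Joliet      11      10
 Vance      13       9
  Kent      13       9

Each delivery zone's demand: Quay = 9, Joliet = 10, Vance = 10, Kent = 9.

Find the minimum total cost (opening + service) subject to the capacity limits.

Minimum total cost: 687

Open {P1}: Quay→P1 11·9=99, Joliet→P1 11·10=110, Vance→P1 13·10=130, Kent→P1 13·9=117.
Loads: P1 carries 38/39. Service 456; fixed 231; total 687.
Next best feasible plan costs 829.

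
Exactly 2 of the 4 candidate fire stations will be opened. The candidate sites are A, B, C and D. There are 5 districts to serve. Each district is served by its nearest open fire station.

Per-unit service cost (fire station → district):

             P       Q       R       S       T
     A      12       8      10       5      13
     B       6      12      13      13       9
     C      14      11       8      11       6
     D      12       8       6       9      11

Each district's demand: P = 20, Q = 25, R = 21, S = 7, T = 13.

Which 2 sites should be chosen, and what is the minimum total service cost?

With exactly 2 open, each district uses its cheapest among the chosen.
{B, D}: P→B 6·20=120, Q→D 8·25=200, R→D 6·21=126, S→D 9·7=63, T→B 9·13=117. Service cost 626.
{A, B}: service cost 682
{C, D}: service cost 707
Among all 6 size-2 choices, {B, D} is lowest.

Choose B and D; total service cost 626.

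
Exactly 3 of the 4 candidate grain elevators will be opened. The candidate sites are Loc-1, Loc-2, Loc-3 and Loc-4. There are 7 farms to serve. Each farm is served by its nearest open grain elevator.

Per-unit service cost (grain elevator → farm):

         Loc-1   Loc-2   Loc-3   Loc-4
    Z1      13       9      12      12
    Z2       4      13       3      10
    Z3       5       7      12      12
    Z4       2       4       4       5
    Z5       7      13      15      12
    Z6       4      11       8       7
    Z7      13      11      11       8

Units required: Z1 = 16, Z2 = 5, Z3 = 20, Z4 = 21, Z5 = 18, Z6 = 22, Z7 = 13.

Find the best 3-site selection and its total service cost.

With exactly 3 open, each farm uses its cheapest among the chosen.
{Loc-1, Loc-2, Loc-4}: Z1→Loc-2 9·16=144, Z2→Loc-1 4·5=20, Z3→Loc-1 5·20=100, Z4→Loc-1 2·21=42, Z5→Loc-1 7·18=126, Z6→Loc-1 4·22=88, Z7→Loc-4 8·13=104. Service cost 624.
{Loc-1, Loc-2, Loc-3}: service cost 658
{Loc-1, Loc-3, Loc-4}: service cost 667
Among all 4 size-3 choices, {Loc-1, Loc-2, Loc-4} is lowest.

Choose Loc-1, Loc-2 and Loc-4; total service cost 624.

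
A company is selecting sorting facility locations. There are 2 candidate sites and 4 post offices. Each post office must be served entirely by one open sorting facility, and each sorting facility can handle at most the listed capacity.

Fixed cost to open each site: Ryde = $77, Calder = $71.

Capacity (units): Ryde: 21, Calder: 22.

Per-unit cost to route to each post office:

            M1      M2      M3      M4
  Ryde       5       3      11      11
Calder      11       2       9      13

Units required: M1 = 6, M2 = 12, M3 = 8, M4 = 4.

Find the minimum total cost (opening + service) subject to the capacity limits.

Minimum total cost: 318

Open {Ryde, Calder}: M1→Ryde 5·6=30, M2→Calder 2·12=24, M3→Calder 9·8=72, M4→Ryde 11·4=44.
Loads: Ryde carries 10/21, Calder carries 20/22. Service 170; fixed 148; total 318.
Next best feasible plan costs 334.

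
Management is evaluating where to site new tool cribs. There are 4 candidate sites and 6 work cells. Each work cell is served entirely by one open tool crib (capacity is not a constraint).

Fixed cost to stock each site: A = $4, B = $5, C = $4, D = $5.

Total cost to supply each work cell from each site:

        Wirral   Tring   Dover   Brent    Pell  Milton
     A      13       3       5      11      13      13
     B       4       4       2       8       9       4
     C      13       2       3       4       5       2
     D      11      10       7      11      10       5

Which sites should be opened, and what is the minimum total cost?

Open B and C; minimum total cost 28.

For any fixed open set, each work cell goes to its cheapest open site; total = fixed + service.
{B, C}: Wirral→B 4, Tring→C 2, Dover→B 2, Brent→C 4, Pell→C 5, Milton→C 2. Service 19; fixed 9; total 28.
{A, B, C}: service 19 + fixed 13 = 32
{B, C, D}: service 19 + fixed 14 = 33
{A, B, C, D}: service 19 + fixed 18 = 37
No other subset beats 28.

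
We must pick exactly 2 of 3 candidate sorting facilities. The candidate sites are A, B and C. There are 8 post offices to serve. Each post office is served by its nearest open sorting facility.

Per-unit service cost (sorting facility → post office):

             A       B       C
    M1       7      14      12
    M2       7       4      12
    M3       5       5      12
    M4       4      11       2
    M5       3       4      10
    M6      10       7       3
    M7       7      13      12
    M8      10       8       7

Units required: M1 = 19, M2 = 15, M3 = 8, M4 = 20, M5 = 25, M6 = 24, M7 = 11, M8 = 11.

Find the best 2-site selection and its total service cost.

With exactly 2 open, each post office uses its cheapest among the chosen.
{A, C}: M1→A 7·19=133, M2→A 7·15=105, M3→A 5·8=40, M4→C 2·20=40, M5→A 3·25=75, M6→C 3·24=72, M7→A 7·11=77, M8→C 7·11=77. Service cost 619.
{A, B}: service cost 721
{B, C}: service cost 749
Among all 3 size-2 choices, {A, C} is lowest.

Choose A and C; total service cost 619.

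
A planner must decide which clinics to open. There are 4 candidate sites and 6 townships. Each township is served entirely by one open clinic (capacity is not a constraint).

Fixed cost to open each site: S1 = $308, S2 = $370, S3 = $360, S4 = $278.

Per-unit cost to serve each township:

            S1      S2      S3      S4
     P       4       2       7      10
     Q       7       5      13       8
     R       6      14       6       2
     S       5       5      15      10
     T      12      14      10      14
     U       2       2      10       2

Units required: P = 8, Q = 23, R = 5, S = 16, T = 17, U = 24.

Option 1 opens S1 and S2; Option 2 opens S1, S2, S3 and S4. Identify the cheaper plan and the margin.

Option 1: {S1, S2}: P→S2 2·8=16, Q→S2 5·23=115, R→S1 6·5=30, S→S1 5·16=80, T→S1 12·17=204, U→S1 2·24=48. Service 493; fixed 678; total 1171.
Option 2: {S1, S2, S3, S4}: P→S2 2·8=16, Q→S2 5·23=115, R→S4 2·5=10, S→S1 5·16=80, T→S3 10·17=170, U→S1 2·24=48. Service 439; fixed 1316; total 1755.
Difference: |1171 − 1755| = 584.

Option 1 is cheaper by 584.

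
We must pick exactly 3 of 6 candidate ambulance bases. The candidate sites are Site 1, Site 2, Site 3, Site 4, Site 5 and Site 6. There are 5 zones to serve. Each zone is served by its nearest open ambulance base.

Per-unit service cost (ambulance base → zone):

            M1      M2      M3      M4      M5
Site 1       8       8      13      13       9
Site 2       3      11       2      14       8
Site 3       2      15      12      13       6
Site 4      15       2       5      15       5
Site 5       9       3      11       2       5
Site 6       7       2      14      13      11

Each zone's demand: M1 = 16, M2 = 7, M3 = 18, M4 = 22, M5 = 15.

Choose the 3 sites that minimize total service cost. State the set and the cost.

With exactly 3 open, each zone uses its cheapest among the chosen.
{Site 2, Site 3, Site 5}: M1→Site 3 2·16=32, M2→Site 5 3·7=21, M3→Site 2 2·18=36, M4→Site 5 2·22=44, M5→Site 5 5·15=75. Service cost 208.
{Site 2, Site 4, Site 5}: service cost 217
{Site 2, Site 5, Site 6}: service cost 217
Among all 20 size-3 choices, {Site 2, Site 3, Site 5} is lowest.

Choose Site 2, Site 3 and Site 5; total service cost 208.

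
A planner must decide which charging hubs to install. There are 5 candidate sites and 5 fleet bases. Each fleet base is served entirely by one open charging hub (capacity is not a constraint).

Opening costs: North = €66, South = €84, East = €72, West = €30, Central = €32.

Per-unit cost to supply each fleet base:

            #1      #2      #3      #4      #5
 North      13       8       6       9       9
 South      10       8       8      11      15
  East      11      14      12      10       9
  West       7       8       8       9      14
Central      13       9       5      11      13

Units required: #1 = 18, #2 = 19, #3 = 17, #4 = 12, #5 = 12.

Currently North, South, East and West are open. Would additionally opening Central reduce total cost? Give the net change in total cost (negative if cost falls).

No — net change +15 (cost rises by 15).

Current service cost with {North, South, East, West}: 596.
Adding Central: each fleet base re-picks its cheapest; new service cost 579, saving 17.
Extra fixed cost: 32. Net change = 32 − 17 = 15.
(Totals: 848 → 863.)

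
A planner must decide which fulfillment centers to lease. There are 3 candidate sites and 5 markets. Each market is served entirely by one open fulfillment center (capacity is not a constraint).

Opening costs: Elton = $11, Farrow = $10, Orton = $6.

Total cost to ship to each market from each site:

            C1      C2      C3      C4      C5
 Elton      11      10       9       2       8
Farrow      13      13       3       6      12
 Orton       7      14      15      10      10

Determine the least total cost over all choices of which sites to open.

For any fixed open set, each market goes to its cheapest open site; total = fixed + service.
{Elton}: C1→Elton 11, C2→Elton 10, C3→Elton 9, C4→Elton 2, C5→Elton 8. Service 40; fixed 11; total 51.
{Elton, Orton}: service 36 + fixed 17 = 53
{Elton, Farrow}: service 34 + fixed 21 = 55
{Elton, Farrow, Orton}: service 30 + fixed 27 = 57
(All 7 nonempty subsets were checked; Elton only is lowest.)

Minimum total cost: 51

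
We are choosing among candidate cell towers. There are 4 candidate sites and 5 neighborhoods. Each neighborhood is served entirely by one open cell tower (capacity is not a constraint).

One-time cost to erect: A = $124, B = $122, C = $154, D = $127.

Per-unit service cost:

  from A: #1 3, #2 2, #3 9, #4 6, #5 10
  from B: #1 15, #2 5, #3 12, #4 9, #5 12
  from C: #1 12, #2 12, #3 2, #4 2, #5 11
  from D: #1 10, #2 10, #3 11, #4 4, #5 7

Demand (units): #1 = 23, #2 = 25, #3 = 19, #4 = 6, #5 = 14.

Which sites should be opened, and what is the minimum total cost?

Open A and C; minimum total cost 587.

For any fixed open set, each neighborhood goes to its cheapest open site; total = fixed + service.
{A, C}: #1→A 3·23=69, #2→A 2·25=50, #3→C 2·19=38, #4→C 2·6=12, #5→A 10·14=140. Service 309; fixed 278; total 587.
{A}: service 466 + fixed 124 = 590
{A, D}: service 412 + fixed 251 = 663
{A, B, C, D}: service 267 + fixed 527 = 794
No other subset beats 587.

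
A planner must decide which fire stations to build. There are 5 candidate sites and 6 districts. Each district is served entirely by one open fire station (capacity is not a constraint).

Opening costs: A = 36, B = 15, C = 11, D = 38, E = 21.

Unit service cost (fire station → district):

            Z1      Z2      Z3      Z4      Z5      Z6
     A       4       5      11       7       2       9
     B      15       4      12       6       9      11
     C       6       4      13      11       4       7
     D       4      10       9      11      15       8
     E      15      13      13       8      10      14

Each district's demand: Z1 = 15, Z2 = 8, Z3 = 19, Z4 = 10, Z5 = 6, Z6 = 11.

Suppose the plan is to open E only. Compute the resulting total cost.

Each district is assigned to its cheapest site among the open ones.
{E}: Z1→E 15·15=225, Z2→E 13·8=104, Z3→E 13·19=247, Z4→E 8·10=80, Z5→E 10·6=60, Z6→E 14·11=154. Service 870; fixed 21; total 891.

Total cost: 891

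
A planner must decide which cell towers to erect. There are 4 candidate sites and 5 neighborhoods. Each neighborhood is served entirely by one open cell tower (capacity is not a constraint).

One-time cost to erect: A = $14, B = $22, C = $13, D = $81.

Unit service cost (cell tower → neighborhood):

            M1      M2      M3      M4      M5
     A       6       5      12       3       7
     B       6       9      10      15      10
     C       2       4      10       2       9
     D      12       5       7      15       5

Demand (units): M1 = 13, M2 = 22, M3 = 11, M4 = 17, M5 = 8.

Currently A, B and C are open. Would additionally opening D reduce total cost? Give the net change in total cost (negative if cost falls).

Current service cost with {A, B, C}: 314.
Adding D: each neighborhood re-picks its cheapest; new service cost 265, saving 49.
Extra fixed cost: 81. Net change = 81 − 49 = 32.
(Totals: 363 → 395.)

No — net change +32 (cost rises by 32).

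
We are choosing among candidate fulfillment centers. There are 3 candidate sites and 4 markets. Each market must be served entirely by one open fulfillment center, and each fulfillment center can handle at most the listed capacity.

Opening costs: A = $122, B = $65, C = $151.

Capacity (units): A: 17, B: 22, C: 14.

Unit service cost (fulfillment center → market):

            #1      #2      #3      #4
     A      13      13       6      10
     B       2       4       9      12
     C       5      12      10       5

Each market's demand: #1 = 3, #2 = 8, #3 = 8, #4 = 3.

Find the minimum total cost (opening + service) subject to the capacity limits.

Open {B}: #1→B 2·3=6, #2→B 4·8=32, #3→B 9·8=72, #4→B 12·3=36.
Loads: B carries 22/22. Service 146; fixed 65; total 211.
Next best feasible plan costs 303.

Minimum total cost: 211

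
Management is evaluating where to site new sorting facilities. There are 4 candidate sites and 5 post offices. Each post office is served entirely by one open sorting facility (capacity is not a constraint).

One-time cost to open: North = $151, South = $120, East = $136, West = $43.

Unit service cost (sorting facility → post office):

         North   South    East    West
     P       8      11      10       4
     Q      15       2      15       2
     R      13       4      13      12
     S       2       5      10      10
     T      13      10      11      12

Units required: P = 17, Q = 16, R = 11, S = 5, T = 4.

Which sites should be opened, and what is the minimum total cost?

For any fixed open set, each post office goes to its cheapest open site; total = fixed + service.
{South, West}: P→West 4·17=68, Q→South 2·16=32, R→South 4·11=44, S→South 5·5=25, T→South 10·4=40. Service 209; fixed 163; total 372.
{West}: service 330 + fixed 43 = 373
{South}: service 328 + fixed 120 = 448
{North, South, East, West}: service 194 + fixed 450 = 644
No other subset beats 372.

Open South and West; minimum total cost 372.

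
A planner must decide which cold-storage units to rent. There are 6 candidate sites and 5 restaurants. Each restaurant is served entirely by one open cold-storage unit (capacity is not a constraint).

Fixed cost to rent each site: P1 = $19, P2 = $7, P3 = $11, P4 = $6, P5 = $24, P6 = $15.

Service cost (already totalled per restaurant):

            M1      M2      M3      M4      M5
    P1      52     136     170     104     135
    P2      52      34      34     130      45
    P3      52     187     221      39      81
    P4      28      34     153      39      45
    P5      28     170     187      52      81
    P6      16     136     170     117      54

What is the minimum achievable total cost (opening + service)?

For any fixed open set, each restaurant goes to its cheapest open site; total = fixed + service.
{P2, P4}: M1→P4 28, M2→P2 34, M3→P2 34, M4→P4 39, M5→P2 45. Service 180; fixed 13; total 193.
{P2, P4, P6}: M1→P6 16, M2→P2 34, M3→P2 34, M4→P4 39, M5→P2 45. Service 168; fixed 28; total 196.
{P2, P3, P6}: service 168 + fixed 33 = 201
{P1, P2, P3, P4, P5, P6}: service 168 + fixed 82 = 250
No other subset beats 193.

Minimum total cost: 193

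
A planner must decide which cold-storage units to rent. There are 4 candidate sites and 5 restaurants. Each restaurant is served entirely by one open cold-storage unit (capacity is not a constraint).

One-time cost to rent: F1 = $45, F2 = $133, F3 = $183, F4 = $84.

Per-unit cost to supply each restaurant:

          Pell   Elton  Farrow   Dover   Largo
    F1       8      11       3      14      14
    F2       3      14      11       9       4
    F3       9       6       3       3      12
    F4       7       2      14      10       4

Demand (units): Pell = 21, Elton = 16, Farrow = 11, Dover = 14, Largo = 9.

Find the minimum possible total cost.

Minimum total cost: 517

For any fixed open set, each restaurant goes to its cheapest open site; total = fixed + service.
{F1, F4}: Pell→F4 7·21=147, Elton→F4 2·16=32, Farrow→F1 3·11=33, Dover→F4 10·14=140, Largo→F4 4·9=36. Service 388; fixed 129; total 517.
{F1, F2, F4}: Pell→F2 3·21=63, Elton→F4 2·16=32, Farrow→F1 3·11=33, Dover→F2 9·14=126, Largo→F2 4·9=36. Service 290; fixed 262; total 552.
{F3, F4}: Pell→F4 7·21=147, Elton→F4 2·16=32, Farrow→F3 3·11=33, Dover→F3 3·14=42, Largo→F4 4·9=36. Service 290; fixed 267; total 557.
{F1, F2, F3, F4}: service 206 + fixed 445 = 651
No other subset beats 517.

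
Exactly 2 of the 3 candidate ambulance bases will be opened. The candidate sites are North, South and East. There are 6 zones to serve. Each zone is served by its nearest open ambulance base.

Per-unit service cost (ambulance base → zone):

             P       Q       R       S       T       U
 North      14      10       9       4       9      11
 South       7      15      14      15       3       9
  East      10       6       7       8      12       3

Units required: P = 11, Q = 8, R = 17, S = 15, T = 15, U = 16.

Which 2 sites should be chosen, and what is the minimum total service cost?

Choose South and East; total service cost 457.

With exactly 2 open, each zone uses its cheapest among the chosen.
{South, East}: P→South 7·11=77, Q→East 6·8=48, R→East 7·17=119, S→East 8·15=120, T→South 3·15=45, U→East 3·16=48. Service cost 457.
{North, East}: service cost 520
{North, South}: service cost 559
Among all 3 size-2 choices, {South, East} is lowest.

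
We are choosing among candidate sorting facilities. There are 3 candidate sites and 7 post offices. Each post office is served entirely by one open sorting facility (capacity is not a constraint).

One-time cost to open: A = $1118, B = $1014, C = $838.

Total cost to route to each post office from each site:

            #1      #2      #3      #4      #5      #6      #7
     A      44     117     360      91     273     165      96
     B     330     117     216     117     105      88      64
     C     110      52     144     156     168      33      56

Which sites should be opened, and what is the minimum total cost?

Open C only; minimum total cost 1557.

For any fixed open set, each post office goes to its cheapest open site; total = fixed + service.
{C}: #1→C 110, #2→C 52, #3→C 144, #4→C 156, #5→C 168, #6→C 33, #7→C 56. Service 719; fixed 838; total 1557.
{B}: service 1037 + fixed 1014 = 2051
{A}: #1→A 44, #2→A 117, #3→A 360, #4→A 91, #5→A 273, #6→A 165, #7→A 96. Service 1146; fixed 1118; total 2264.
{A, B, C}: #1→A 44, #2→C 52, #3→C 144, #4→A 91, #5→B 105, #6→C 33, #7→C 56. Service 525; fixed 2970; total 3495.
No other subset beats 1557.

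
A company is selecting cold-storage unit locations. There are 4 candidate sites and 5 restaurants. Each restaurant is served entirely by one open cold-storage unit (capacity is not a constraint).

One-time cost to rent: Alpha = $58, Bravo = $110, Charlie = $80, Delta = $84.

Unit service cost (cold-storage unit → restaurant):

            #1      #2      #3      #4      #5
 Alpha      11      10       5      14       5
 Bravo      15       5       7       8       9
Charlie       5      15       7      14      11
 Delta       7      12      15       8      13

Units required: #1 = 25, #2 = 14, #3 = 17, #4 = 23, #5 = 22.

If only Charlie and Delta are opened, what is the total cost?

Each restaurant is assigned to its cheapest site among the open ones.
{Charlie, Delta}: #1→Charlie 5·25=125, #2→Delta 12·14=168, #3→Charlie 7·17=119, #4→Delta 8·23=184, #5→Charlie 11·22=242. Service 838; fixed 164; total 1002.

Total cost: 1002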